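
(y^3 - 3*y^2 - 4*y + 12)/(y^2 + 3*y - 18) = (y^2 - 4)/(y + 6)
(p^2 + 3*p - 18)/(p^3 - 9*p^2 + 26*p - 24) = (p + 6)/(p^2 - 6*p + 8)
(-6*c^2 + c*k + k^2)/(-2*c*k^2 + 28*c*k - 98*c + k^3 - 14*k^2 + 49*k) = (3*c + k)/(k^2 - 14*k + 49)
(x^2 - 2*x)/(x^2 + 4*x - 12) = x/(x + 6)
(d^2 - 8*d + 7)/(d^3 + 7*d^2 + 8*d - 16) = (d - 7)/(d^2 + 8*d + 16)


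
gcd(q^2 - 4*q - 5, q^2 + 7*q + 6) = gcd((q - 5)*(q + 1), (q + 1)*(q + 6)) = q + 1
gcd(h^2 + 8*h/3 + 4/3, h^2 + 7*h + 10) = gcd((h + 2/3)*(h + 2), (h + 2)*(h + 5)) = h + 2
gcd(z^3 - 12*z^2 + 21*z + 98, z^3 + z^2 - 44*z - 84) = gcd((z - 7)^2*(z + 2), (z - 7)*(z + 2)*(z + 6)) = z^2 - 5*z - 14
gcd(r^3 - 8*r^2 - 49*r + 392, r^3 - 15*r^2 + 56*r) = r^2 - 15*r + 56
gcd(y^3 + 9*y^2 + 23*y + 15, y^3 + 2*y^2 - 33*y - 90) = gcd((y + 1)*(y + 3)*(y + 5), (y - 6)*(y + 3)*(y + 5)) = y^2 + 8*y + 15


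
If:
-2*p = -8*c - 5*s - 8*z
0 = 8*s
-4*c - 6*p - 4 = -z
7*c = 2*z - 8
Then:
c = -192/217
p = 16/217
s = 0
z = 28/31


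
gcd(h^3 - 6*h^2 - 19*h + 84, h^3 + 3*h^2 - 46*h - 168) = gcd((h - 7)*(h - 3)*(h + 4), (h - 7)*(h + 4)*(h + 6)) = h^2 - 3*h - 28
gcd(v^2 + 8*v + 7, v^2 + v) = v + 1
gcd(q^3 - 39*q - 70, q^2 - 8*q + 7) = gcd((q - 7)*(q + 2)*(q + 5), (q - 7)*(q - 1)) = q - 7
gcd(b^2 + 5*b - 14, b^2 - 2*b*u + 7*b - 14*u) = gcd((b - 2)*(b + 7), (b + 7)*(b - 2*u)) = b + 7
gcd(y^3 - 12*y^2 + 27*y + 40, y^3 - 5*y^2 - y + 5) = y^2 - 4*y - 5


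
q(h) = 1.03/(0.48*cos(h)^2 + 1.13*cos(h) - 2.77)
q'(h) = 1.03*(0.96*sin(h)*cos(h) + 1.13*sin(h))/(0.48*cos(h)^2 + 1.13*cos(h) - 2.77)^2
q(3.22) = -0.30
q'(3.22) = -0.00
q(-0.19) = -0.86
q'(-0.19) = -0.28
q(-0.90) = -0.55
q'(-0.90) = -0.39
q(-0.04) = -0.89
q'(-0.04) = -0.06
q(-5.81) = -0.74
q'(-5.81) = 0.49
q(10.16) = -0.31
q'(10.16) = -0.03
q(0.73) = -0.62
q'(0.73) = 0.46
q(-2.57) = -0.30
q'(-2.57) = -0.02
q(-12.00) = -0.70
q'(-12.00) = 0.49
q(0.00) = -0.89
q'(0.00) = 0.00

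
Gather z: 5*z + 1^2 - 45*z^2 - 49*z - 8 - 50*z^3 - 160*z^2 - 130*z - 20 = -50*z^3 - 205*z^2 - 174*z - 27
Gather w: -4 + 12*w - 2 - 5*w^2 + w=-5*w^2 + 13*w - 6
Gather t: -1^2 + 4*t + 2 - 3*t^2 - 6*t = -3*t^2 - 2*t + 1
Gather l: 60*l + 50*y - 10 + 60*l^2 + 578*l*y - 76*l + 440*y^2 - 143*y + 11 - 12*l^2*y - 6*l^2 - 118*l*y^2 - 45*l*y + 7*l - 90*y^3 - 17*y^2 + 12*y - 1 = l^2*(54 - 12*y) + l*(-118*y^2 + 533*y - 9) - 90*y^3 + 423*y^2 - 81*y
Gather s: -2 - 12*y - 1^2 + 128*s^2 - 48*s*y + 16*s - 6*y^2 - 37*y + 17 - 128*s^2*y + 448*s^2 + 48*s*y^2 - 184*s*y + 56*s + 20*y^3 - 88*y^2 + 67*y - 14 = s^2*(576 - 128*y) + s*(48*y^2 - 232*y + 72) + 20*y^3 - 94*y^2 + 18*y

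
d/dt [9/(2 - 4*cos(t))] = -9*sin(t)/(2*cos(t) - 1)^2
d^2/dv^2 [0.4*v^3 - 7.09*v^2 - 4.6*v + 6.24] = 2.4*v - 14.18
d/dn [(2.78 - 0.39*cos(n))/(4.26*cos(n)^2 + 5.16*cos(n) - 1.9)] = (-1.6614*cos(n)^2 + 23.6856*cos(n) + 13.6038)*sin(n)/(18.1476*cos(n)^4 + 43.9632*cos(n)^3 + 10.4376*cos(n)^2 - 19.608*cos(n) + 3.61)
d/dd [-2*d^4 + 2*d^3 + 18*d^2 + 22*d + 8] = -8*d^3 + 6*d^2 + 36*d + 22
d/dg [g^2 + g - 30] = 2*g + 1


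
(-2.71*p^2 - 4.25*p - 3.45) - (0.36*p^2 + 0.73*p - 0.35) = -3.07*p^2 - 4.98*p - 3.1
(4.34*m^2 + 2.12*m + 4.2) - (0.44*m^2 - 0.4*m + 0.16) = 3.9*m^2 + 2.52*m + 4.04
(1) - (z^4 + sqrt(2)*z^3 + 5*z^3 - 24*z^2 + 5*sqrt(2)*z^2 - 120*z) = -z^4 - 5*z^3 - sqrt(2)*z^3 - 5*sqrt(2)*z^2 + 24*z^2 + 120*z + 1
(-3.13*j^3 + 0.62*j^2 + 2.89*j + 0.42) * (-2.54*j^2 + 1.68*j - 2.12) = 7.9502*j^5 - 6.8332*j^4 + 0.3366*j^3 + 2.474*j^2 - 5.4212*j - 0.8904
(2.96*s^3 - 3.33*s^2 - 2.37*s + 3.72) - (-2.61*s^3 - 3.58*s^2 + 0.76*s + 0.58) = 5.57*s^3 + 0.25*s^2 - 3.13*s + 3.14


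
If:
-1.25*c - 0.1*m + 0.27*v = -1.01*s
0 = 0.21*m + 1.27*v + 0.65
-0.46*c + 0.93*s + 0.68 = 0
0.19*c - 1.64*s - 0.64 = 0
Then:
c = 0.90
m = -10.73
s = -0.29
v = 1.26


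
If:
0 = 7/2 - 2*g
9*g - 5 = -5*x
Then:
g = 7/4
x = -43/20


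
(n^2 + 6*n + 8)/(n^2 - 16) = (n + 2)/(n - 4)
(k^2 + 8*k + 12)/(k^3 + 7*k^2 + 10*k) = (k + 6)/(k*(k + 5))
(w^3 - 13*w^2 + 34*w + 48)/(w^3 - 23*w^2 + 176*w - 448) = (w^2 - 5*w - 6)/(w^2 - 15*w + 56)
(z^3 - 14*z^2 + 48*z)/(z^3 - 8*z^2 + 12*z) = (z - 8)/(z - 2)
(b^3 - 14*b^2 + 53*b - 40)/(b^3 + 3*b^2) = (b^3 - 14*b^2 + 53*b - 40)/(b^2*(b + 3))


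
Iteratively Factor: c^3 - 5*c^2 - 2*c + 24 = (c - 3)*(c^2 - 2*c - 8) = (c - 3)*(c + 2)*(c - 4)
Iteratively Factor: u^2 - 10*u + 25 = (u - 5)*(u - 5)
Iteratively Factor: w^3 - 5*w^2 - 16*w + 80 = (w - 4)*(w^2 - w - 20) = (w - 4)*(w + 4)*(w - 5)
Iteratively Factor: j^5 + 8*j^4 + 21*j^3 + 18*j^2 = (j + 2)*(j^4 + 6*j^3 + 9*j^2) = (j + 2)*(j + 3)*(j^3 + 3*j^2) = j*(j + 2)*(j + 3)*(j^2 + 3*j) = j^2*(j + 2)*(j + 3)*(j + 3)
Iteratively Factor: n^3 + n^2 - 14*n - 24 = (n + 3)*(n^2 - 2*n - 8) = (n + 2)*(n + 3)*(n - 4)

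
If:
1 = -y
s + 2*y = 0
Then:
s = 2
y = -1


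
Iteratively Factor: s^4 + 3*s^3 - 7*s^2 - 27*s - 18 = (s + 3)*(s^3 - 7*s - 6) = (s - 3)*(s + 3)*(s^2 + 3*s + 2) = (s - 3)*(s + 1)*(s + 3)*(s + 2)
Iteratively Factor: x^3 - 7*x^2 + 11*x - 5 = (x - 5)*(x^2 - 2*x + 1) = (x - 5)*(x - 1)*(x - 1)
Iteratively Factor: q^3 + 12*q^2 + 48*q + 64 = (q + 4)*(q^2 + 8*q + 16) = (q + 4)^2*(q + 4)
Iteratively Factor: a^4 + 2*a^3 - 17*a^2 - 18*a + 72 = (a + 4)*(a^3 - 2*a^2 - 9*a + 18) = (a - 3)*(a + 4)*(a^2 + a - 6) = (a - 3)*(a - 2)*(a + 4)*(a + 3)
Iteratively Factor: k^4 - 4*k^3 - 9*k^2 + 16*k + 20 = (k - 5)*(k^3 + k^2 - 4*k - 4) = (k - 5)*(k - 2)*(k^2 + 3*k + 2) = (k - 5)*(k - 2)*(k + 1)*(k + 2)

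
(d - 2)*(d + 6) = d^2 + 4*d - 12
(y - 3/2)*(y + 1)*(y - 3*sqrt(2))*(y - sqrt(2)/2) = y^4 - 7*sqrt(2)*y^3/2 - y^3/2 + 3*y^2/2 + 7*sqrt(2)*y^2/4 - 3*y/2 + 21*sqrt(2)*y/4 - 9/2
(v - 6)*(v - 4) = v^2 - 10*v + 24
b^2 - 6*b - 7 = (b - 7)*(b + 1)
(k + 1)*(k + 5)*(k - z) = k^3 - k^2*z + 6*k^2 - 6*k*z + 5*k - 5*z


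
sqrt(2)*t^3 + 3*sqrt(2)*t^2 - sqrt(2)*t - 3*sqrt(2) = (t - 1)*(t + 3)*(sqrt(2)*t + sqrt(2))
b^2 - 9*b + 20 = (b - 5)*(b - 4)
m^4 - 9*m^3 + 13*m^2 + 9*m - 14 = (m - 7)*(m - 2)*(m - 1)*(m + 1)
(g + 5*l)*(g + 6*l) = g^2 + 11*g*l + 30*l^2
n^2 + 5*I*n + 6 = (n - I)*(n + 6*I)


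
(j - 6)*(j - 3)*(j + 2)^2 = j^4 - 5*j^3 - 14*j^2 + 36*j + 72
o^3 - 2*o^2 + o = o*(o - 1)^2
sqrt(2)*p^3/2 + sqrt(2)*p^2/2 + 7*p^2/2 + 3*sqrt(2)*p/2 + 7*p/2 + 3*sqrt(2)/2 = (p + 1)*(p + 3*sqrt(2))*(sqrt(2)*p/2 + 1/2)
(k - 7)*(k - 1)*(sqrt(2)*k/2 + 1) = sqrt(2)*k^3/2 - 4*sqrt(2)*k^2 + k^2 - 8*k + 7*sqrt(2)*k/2 + 7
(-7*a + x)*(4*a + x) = -28*a^2 - 3*a*x + x^2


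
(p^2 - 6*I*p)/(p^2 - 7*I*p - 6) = p/(p - I)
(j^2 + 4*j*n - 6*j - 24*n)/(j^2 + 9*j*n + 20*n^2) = (j - 6)/(j + 5*n)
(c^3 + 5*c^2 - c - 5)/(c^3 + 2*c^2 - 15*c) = (c^2 - 1)/(c*(c - 3))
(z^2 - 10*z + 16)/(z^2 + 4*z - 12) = (z - 8)/(z + 6)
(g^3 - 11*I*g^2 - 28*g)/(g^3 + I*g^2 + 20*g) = (g - 7*I)/(g + 5*I)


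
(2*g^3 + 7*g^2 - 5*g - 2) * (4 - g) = -2*g^4 + g^3 + 33*g^2 - 18*g - 8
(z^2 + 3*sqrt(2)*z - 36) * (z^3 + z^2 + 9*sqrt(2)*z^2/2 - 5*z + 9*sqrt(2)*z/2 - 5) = z^5 + z^4 + 15*sqrt(2)*z^4/2 - 14*z^3 + 15*sqrt(2)*z^3/2 - 177*sqrt(2)*z^2 - 14*z^2 - 177*sqrt(2)*z + 180*z + 180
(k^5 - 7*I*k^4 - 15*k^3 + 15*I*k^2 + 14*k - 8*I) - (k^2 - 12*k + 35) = k^5 - 7*I*k^4 - 15*k^3 - k^2 + 15*I*k^2 + 26*k - 35 - 8*I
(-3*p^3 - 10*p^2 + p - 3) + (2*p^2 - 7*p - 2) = -3*p^3 - 8*p^2 - 6*p - 5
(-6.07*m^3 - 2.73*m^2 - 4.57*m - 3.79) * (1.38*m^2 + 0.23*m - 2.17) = -8.3766*m^5 - 5.1635*m^4 + 6.2374*m^3 - 0.3572*m^2 + 9.0452*m + 8.2243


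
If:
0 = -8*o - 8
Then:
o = -1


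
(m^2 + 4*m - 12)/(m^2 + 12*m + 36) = (m - 2)/(m + 6)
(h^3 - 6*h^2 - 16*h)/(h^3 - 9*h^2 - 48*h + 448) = h*(h + 2)/(h^2 - h - 56)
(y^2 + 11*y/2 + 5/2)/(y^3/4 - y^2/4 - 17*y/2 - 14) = 2*(2*y^2 + 11*y + 5)/(y^3 - y^2 - 34*y - 56)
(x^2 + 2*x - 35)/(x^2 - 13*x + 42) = (x^2 + 2*x - 35)/(x^2 - 13*x + 42)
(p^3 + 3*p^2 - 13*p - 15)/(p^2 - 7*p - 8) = (p^2 + 2*p - 15)/(p - 8)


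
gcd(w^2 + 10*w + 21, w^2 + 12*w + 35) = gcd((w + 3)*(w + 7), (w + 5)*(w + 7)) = w + 7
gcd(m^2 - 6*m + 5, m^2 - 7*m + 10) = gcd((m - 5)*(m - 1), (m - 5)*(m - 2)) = m - 5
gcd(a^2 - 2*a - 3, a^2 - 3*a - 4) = a + 1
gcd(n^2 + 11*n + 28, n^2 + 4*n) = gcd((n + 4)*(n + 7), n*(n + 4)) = n + 4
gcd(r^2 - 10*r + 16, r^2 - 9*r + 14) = r - 2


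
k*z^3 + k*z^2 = z^2*(k*z + k)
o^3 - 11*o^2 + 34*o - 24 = (o - 6)*(o - 4)*(o - 1)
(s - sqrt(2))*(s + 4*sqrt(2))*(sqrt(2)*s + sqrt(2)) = sqrt(2)*s^3 + sqrt(2)*s^2 + 6*s^2 - 8*sqrt(2)*s + 6*s - 8*sqrt(2)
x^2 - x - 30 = (x - 6)*(x + 5)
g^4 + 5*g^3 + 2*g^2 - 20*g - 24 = (g - 2)*(g + 2)^2*(g + 3)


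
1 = 1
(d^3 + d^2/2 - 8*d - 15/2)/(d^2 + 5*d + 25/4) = 2*(d^2 - 2*d - 3)/(2*d + 5)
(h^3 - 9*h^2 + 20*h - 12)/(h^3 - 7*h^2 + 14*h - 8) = (h - 6)/(h - 4)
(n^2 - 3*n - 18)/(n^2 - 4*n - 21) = (n - 6)/(n - 7)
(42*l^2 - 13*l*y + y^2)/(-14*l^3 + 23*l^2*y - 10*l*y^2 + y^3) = (-6*l + y)/(2*l^2 - 3*l*y + y^2)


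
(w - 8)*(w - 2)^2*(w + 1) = w^4 - 11*w^3 + 24*w^2 + 4*w - 32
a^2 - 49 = (a - 7)*(a + 7)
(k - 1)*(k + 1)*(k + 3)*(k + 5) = k^4 + 8*k^3 + 14*k^2 - 8*k - 15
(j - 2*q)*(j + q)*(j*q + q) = j^3*q - j^2*q^2 + j^2*q - 2*j*q^3 - j*q^2 - 2*q^3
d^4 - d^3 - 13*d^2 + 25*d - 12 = (d - 3)*(d - 1)^2*(d + 4)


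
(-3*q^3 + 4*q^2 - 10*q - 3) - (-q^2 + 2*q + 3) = -3*q^3 + 5*q^2 - 12*q - 6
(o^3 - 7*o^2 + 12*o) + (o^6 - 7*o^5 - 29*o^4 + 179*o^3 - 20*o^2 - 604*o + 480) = o^6 - 7*o^5 - 29*o^4 + 180*o^3 - 27*o^2 - 592*o + 480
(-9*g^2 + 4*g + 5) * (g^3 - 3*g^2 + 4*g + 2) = -9*g^5 + 31*g^4 - 43*g^3 - 17*g^2 + 28*g + 10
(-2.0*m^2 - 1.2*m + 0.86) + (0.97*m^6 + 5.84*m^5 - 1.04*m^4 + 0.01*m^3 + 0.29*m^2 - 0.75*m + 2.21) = 0.97*m^6 + 5.84*m^5 - 1.04*m^4 + 0.01*m^3 - 1.71*m^2 - 1.95*m + 3.07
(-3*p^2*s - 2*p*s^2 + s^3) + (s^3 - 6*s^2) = -3*p^2*s - 2*p*s^2 + 2*s^3 - 6*s^2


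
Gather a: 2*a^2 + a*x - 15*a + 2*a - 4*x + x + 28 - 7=2*a^2 + a*(x - 13) - 3*x + 21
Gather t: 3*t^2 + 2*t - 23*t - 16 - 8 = 3*t^2 - 21*t - 24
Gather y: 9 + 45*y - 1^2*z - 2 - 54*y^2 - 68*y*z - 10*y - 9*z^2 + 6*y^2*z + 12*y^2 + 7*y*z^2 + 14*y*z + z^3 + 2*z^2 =y^2*(6*z - 42) + y*(7*z^2 - 54*z + 35) + z^3 - 7*z^2 - z + 7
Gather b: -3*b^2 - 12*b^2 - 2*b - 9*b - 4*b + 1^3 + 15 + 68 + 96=-15*b^2 - 15*b + 180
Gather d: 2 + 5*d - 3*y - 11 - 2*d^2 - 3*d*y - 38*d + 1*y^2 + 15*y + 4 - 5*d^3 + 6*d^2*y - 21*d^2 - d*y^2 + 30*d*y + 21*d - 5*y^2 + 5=-5*d^3 + d^2*(6*y - 23) + d*(-y^2 + 27*y - 12) - 4*y^2 + 12*y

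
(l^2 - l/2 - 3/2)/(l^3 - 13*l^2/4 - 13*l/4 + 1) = 2*(2*l - 3)/(4*l^2 - 17*l + 4)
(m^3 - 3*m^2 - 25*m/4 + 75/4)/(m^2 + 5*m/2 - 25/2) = (2*m^2 - m - 15)/(2*(m + 5))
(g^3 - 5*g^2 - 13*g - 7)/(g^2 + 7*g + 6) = (g^2 - 6*g - 7)/(g + 6)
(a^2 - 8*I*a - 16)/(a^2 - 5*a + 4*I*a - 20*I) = (a^2 - 8*I*a - 16)/(a^2 + a*(-5 + 4*I) - 20*I)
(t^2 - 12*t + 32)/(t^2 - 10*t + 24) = (t - 8)/(t - 6)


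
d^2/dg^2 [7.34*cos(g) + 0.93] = -7.34*cos(g)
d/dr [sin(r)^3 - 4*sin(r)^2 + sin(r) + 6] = (3*sin(r)^2 - 8*sin(r) + 1)*cos(r)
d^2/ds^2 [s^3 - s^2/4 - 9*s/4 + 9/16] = 6*s - 1/2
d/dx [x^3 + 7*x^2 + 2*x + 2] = 3*x^2 + 14*x + 2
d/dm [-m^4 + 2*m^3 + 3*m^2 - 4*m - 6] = -4*m^3 + 6*m^2 + 6*m - 4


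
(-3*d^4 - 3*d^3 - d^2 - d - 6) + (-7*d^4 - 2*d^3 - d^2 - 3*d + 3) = -10*d^4 - 5*d^3 - 2*d^2 - 4*d - 3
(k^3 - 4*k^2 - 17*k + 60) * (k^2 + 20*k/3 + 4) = k^5 + 8*k^4/3 - 119*k^3/3 - 208*k^2/3 + 332*k + 240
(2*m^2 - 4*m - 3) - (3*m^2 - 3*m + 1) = -m^2 - m - 4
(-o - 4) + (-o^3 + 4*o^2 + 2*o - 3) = -o^3 + 4*o^2 + o - 7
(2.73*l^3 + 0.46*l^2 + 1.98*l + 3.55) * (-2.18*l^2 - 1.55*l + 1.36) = -5.9514*l^5 - 5.2343*l^4 - 1.3166*l^3 - 10.1824*l^2 - 2.8097*l + 4.828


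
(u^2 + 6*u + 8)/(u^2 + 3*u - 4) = (u + 2)/(u - 1)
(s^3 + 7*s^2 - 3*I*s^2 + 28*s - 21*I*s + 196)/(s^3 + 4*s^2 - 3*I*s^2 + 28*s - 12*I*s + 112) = (s + 7)/(s + 4)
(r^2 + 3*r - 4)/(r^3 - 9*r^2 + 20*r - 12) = (r + 4)/(r^2 - 8*r + 12)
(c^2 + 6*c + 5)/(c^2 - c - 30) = (c + 1)/(c - 6)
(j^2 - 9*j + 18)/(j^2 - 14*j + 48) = (j - 3)/(j - 8)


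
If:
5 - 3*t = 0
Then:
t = 5/3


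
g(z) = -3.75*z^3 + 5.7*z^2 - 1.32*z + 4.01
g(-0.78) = 10.29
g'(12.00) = -1484.52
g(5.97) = -598.63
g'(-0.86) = -19.44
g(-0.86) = 11.75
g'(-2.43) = -95.45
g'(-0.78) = -17.06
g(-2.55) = 106.62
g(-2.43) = 94.68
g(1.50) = 2.20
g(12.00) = -5671.03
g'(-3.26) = -158.04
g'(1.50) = -9.53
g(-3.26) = 198.81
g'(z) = -11.25*z^2 + 11.4*z - 1.32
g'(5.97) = -334.22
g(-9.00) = 3211.34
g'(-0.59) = -11.96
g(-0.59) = 7.54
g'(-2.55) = -103.54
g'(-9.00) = -1015.17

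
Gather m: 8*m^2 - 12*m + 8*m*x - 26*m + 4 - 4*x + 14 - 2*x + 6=8*m^2 + m*(8*x - 38) - 6*x + 24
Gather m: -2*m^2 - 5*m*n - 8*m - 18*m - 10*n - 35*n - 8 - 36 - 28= -2*m^2 + m*(-5*n - 26) - 45*n - 72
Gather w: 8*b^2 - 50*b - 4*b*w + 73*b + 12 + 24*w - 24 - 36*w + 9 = 8*b^2 + 23*b + w*(-4*b - 12) - 3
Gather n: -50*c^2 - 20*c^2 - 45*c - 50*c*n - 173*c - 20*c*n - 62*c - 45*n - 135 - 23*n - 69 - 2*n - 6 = -70*c^2 - 280*c + n*(-70*c - 70) - 210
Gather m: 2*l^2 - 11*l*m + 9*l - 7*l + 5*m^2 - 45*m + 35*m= 2*l^2 + 2*l + 5*m^2 + m*(-11*l - 10)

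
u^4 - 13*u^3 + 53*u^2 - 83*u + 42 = (u - 7)*(u - 3)*(u - 2)*(u - 1)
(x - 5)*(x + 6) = x^2 + x - 30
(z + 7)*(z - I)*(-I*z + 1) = -I*z^3 - 7*I*z^2 - I*z - 7*I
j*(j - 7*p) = j^2 - 7*j*p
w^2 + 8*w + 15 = (w + 3)*(w + 5)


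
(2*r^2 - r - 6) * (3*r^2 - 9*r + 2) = 6*r^4 - 21*r^3 - 5*r^2 + 52*r - 12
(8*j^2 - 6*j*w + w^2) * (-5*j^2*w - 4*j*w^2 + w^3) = -40*j^4*w - 2*j^3*w^2 + 27*j^2*w^3 - 10*j*w^4 + w^5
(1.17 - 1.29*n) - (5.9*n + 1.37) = -7.19*n - 0.2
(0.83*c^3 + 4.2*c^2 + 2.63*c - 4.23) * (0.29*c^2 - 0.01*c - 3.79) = 0.2407*c^5 + 1.2097*c^4 - 2.425*c^3 - 17.171*c^2 - 9.9254*c + 16.0317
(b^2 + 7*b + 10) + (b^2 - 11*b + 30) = 2*b^2 - 4*b + 40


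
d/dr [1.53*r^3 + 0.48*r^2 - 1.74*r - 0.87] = 4.59*r^2 + 0.96*r - 1.74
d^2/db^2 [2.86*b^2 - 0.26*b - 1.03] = 5.72000000000000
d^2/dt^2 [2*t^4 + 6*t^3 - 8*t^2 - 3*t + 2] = 24*t^2 + 36*t - 16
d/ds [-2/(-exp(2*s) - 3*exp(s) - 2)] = (-4*exp(s) - 6)*exp(s)/(exp(2*s) + 3*exp(s) + 2)^2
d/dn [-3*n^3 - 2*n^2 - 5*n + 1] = -9*n^2 - 4*n - 5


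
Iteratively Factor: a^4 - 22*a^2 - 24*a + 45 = (a - 1)*(a^3 + a^2 - 21*a - 45) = (a - 1)*(a + 3)*(a^2 - 2*a - 15) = (a - 5)*(a - 1)*(a + 3)*(a + 3)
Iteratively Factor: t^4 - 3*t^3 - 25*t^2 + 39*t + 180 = (t - 4)*(t^3 + t^2 - 21*t - 45) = (t - 4)*(t + 3)*(t^2 - 2*t - 15) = (t - 5)*(t - 4)*(t + 3)*(t + 3)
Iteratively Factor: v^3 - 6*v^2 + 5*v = (v - 1)*(v^2 - 5*v) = v*(v - 1)*(v - 5)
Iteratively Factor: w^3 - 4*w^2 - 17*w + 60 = (w + 4)*(w^2 - 8*w + 15) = (w - 3)*(w + 4)*(w - 5)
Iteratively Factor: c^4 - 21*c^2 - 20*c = (c + 4)*(c^3 - 4*c^2 - 5*c) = c*(c + 4)*(c^2 - 4*c - 5) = c*(c + 1)*(c + 4)*(c - 5)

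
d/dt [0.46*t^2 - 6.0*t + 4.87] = 0.92*t - 6.0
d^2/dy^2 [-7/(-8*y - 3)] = 896/(8*y + 3)^3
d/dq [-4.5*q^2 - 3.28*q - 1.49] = -9.0*q - 3.28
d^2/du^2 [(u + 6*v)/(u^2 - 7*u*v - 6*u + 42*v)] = 2*((u + 6*v)*(-2*u + 7*v + 6)^2 + (-3*u + v + 6)*(u^2 - 7*u*v - 6*u + 42*v))/(u^2 - 7*u*v - 6*u + 42*v)^3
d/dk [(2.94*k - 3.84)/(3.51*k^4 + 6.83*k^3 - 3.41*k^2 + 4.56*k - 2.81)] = (-30.9582*k^4 + 13.7532*k^3 + 88.707*k^2 - 26.1888*k + 9.249)/(12.3201*k^8 + 47.9466*k^7 + 22.7107*k^6 - 14.5694*k^5 + 54.1915*k^4 - 69.4838*k^3 + 39.9578*k^2 - 25.6272*k + 7.8961)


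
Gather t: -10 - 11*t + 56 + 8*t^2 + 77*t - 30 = 8*t^2 + 66*t + 16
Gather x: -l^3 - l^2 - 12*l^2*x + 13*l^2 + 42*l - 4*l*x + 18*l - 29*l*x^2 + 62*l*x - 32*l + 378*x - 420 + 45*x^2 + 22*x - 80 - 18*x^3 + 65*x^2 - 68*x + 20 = -l^3 + 12*l^2 + 28*l - 18*x^3 + x^2*(110 - 29*l) + x*(-12*l^2 + 58*l + 332) - 480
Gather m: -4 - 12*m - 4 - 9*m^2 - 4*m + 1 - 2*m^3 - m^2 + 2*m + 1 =-2*m^3 - 10*m^2 - 14*m - 6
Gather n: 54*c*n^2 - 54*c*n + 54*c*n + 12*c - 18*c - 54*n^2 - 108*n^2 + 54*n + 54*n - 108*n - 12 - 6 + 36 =-6*c + n^2*(54*c - 162) + 18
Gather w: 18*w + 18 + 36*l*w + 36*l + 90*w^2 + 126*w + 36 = 36*l + 90*w^2 + w*(36*l + 144) + 54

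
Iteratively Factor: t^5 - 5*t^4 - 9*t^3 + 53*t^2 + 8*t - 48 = (t + 1)*(t^4 - 6*t^3 - 3*t^2 + 56*t - 48) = (t - 1)*(t + 1)*(t^3 - 5*t^2 - 8*t + 48) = (t - 4)*(t - 1)*(t + 1)*(t^2 - t - 12) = (t - 4)*(t - 1)*(t + 1)*(t + 3)*(t - 4)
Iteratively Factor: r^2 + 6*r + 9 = (r + 3)*(r + 3)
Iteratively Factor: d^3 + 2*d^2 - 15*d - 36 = (d + 3)*(d^2 - d - 12) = (d - 4)*(d + 3)*(d + 3)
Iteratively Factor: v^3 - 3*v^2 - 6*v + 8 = (v - 4)*(v^2 + v - 2) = (v - 4)*(v + 2)*(v - 1)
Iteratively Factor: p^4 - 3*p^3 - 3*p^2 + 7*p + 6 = (p + 1)*(p^3 - 4*p^2 + p + 6) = (p - 2)*(p + 1)*(p^2 - 2*p - 3) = (p - 2)*(p + 1)^2*(p - 3)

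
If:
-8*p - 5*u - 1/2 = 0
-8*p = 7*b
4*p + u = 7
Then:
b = -71/21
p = 71/24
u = -29/6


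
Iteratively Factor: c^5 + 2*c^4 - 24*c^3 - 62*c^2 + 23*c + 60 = (c - 5)*(c^4 + 7*c^3 + 11*c^2 - 7*c - 12) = (c - 5)*(c + 3)*(c^3 + 4*c^2 - c - 4) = (c - 5)*(c + 1)*(c + 3)*(c^2 + 3*c - 4) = (c - 5)*(c + 1)*(c + 3)*(c + 4)*(c - 1)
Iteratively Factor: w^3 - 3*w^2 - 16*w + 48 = (w - 3)*(w^2 - 16) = (w - 3)*(w + 4)*(w - 4)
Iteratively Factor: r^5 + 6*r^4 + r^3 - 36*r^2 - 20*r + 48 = (r + 2)*(r^4 + 4*r^3 - 7*r^2 - 22*r + 24) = (r - 2)*(r + 2)*(r^3 + 6*r^2 + 5*r - 12) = (r - 2)*(r + 2)*(r + 4)*(r^2 + 2*r - 3) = (r - 2)*(r + 2)*(r + 3)*(r + 4)*(r - 1)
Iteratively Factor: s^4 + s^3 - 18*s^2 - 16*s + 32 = (s + 4)*(s^3 - 3*s^2 - 6*s + 8) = (s - 1)*(s + 4)*(s^2 - 2*s - 8) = (s - 4)*(s - 1)*(s + 4)*(s + 2)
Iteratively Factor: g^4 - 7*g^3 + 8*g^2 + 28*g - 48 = (g - 4)*(g^3 - 3*g^2 - 4*g + 12) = (g - 4)*(g - 2)*(g^2 - g - 6) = (g - 4)*(g - 2)*(g + 2)*(g - 3)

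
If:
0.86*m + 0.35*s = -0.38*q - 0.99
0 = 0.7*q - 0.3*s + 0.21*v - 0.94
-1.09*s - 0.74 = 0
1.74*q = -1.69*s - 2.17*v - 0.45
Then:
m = -1.43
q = 1.26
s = -0.68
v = -0.69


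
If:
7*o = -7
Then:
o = -1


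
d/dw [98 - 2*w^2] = -4*w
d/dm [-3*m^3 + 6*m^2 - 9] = 3*m*(4 - 3*m)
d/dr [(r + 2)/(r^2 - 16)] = (r^2 - 2*r*(r + 2) - 16)/(r^2 - 16)^2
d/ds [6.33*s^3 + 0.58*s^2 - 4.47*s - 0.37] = 18.99*s^2 + 1.16*s - 4.47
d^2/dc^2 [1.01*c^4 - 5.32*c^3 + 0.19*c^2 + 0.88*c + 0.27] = 12.12*c^2 - 31.92*c + 0.38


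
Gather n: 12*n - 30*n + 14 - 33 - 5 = -18*n - 24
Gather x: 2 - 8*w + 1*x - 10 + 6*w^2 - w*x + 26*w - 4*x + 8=6*w^2 + 18*w + x*(-w - 3)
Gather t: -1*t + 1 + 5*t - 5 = 4*t - 4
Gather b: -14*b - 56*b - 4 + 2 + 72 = 70 - 70*b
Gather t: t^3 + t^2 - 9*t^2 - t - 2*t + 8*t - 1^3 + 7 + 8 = t^3 - 8*t^2 + 5*t + 14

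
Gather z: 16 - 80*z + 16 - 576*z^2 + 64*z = -576*z^2 - 16*z + 32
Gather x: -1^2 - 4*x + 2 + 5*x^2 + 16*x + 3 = 5*x^2 + 12*x + 4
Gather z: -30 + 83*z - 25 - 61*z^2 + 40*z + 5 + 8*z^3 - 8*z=8*z^3 - 61*z^2 + 115*z - 50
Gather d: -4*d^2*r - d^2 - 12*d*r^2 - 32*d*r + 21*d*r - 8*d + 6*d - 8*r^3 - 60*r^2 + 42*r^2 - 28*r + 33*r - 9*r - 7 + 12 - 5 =d^2*(-4*r - 1) + d*(-12*r^2 - 11*r - 2) - 8*r^3 - 18*r^2 - 4*r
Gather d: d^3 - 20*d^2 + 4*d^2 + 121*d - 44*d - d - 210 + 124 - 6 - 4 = d^3 - 16*d^2 + 76*d - 96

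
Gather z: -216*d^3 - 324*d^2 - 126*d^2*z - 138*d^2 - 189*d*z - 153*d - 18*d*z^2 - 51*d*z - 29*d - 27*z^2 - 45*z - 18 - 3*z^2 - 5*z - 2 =-216*d^3 - 462*d^2 - 182*d + z^2*(-18*d - 30) + z*(-126*d^2 - 240*d - 50) - 20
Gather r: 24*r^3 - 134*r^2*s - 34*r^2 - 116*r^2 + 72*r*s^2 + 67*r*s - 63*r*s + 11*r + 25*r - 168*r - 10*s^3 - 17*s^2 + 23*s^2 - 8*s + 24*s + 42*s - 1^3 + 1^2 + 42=24*r^3 + r^2*(-134*s - 150) + r*(72*s^2 + 4*s - 132) - 10*s^3 + 6*s^2 + 58*s + 42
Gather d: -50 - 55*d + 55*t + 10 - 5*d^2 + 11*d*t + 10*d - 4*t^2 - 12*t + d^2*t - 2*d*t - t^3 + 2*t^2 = d^2*(t - 5) + d*(9*t - 45) - t^3 - 2*t^2 + 43*t - 40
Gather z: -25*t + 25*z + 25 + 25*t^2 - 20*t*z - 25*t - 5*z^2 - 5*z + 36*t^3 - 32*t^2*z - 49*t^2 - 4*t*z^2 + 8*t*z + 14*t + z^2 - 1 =36*t^3 - 24*t^2 - 36*t + z^2*(-4*t - 4) + z*(-32*t^2 - 12*t + 20) + 24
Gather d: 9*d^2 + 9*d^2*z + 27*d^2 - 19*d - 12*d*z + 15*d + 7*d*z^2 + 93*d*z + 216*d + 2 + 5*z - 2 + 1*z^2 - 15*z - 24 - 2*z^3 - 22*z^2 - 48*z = d^2*(9*z + 36) + d*(7*z^2 + 81*z + 212) - 2*z^3 - 21*z^2 - 58*z - 24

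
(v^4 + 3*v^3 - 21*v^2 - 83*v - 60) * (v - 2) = v^5 + v^4 - 27*v^3 - 41*v^2 + 106*v + 120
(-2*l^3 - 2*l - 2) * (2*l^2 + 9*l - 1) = -4*l^5 - 18*l^4 - 2*l^3 - 22*l^2 - 16*l + 2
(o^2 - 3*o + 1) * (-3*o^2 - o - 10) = -3*o^4 + 8*o^3 - 10*o^2 + 29*o - 10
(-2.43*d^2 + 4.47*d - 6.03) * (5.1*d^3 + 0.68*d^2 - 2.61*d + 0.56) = -12.393*d^5 + 21.1446*d^4 - 21.3711*d^3 - 17.1279*d^2 + 18.2415*d - 3.3768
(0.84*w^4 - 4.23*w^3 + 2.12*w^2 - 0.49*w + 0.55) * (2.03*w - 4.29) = 1.7052*w^5 - 12.1905*w^4 + 22.4503*w^3 - 10.0895*w^2 + 3.2186*w - 2.3595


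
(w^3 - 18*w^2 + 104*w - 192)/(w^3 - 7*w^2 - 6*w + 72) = (w - 8)/(w + 3)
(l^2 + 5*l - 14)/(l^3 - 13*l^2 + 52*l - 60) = (l + 7)/(l^2 - 11*l + 30)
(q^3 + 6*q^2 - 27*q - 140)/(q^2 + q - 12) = (q^2 + 2*q - 35)/(q - 3)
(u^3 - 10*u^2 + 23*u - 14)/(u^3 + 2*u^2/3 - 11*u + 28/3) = 3*(u^2 - 9*u + 14)/(3*u^2 + 5*u - 28)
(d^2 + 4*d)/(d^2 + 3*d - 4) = d/(d - 1)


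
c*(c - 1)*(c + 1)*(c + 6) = c^4 + 6*c^3 - c^2 - 6*c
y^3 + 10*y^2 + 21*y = y*(y + 3)*(y + 7)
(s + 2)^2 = s^2 + 4*s + 4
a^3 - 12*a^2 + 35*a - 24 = (a - 8)*(a - 3)*(a - 1)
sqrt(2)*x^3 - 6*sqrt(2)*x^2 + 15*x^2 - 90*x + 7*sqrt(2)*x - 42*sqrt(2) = (x - 6)*(x + 7*sqrt(2))*(sqrt(2)*x + 1)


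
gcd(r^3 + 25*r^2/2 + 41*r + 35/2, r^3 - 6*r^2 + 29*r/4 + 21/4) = r + 1/2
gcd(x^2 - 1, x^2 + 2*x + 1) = x + 1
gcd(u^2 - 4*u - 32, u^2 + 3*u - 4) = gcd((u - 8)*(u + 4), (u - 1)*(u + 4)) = u + 4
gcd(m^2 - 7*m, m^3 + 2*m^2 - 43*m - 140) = m - 7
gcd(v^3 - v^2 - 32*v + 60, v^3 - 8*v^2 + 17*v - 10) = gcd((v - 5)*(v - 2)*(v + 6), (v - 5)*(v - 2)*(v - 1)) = v^2 - 7*v + 10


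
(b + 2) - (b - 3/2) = 7/2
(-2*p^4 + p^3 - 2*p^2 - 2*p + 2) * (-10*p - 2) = 20*p^5 - 6*p^4 + 18*p^3 + 24*p^2 - 16*p - 4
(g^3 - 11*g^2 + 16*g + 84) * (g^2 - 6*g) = g^5 - 17*g^4 + 82*g^3 - 12*g^2 - 504*g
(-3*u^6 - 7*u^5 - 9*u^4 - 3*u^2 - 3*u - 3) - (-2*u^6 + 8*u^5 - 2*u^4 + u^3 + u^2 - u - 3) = -u^6 - 15*u^5 - 7*u^4 - u^3 - 4*u^2 - 2*u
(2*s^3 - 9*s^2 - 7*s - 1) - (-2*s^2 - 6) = 2*s^3 - 7*s^2 - 7*s + 5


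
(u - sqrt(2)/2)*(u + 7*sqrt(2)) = u^2 + 13*sqrt(2)*u/2 - 7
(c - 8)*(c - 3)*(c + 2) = c^3 - 9*c^2 + 2*c + 48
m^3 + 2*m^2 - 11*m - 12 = (m - 3)*(m + 1)*(m + 4)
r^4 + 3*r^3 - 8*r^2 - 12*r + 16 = (r - 2)*(r - 1)*(r + 2)*(r + 4)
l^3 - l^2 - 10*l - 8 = (l - 4)*(l + 1)*(l + 2)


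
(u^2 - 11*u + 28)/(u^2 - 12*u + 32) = (u - 7)/(u - 8)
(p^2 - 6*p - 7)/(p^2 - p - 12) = (-p^2 + 6*p + 7)/(-p^2 + p + 12)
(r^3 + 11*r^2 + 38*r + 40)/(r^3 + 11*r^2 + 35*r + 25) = (r^2 + 6*r + 8)/(r^2 + 6*r + 5)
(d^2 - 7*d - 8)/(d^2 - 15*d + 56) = (d + 1)/(d - 7)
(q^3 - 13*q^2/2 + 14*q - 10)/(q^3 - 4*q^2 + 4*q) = (q - 5/2)/q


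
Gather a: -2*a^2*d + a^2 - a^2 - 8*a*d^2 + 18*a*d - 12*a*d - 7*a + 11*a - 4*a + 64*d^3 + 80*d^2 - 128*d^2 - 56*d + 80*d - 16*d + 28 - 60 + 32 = -2*a^2*d + a*(-8*d^2 + 6*d) + 64*d^3 - 48*d^2 + 8*d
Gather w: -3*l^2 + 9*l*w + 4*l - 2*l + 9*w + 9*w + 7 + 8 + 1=-3*l^2 + 2*l + w*(9*l + 18) + 16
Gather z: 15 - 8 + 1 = 8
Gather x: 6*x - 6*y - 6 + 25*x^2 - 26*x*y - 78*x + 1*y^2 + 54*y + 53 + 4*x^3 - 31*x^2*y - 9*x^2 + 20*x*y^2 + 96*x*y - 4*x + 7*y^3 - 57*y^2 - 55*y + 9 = 4*x^3 + x^2*(16 - 31*y) + x*(20*y^2 + 70*y - 76) + 7*y^3 - 56*y^2 - 7*y + 56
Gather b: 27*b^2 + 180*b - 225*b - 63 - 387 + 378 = 27*b^2 - 45*b - 72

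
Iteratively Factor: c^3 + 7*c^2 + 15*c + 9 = (c + 3)*(c^2 + 4*c + 3) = (c + 3)^2*(c + 1)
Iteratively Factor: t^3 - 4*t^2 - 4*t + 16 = (t - 4)*(t^2 - 4) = (t - 4)*(t + 2)*(t - 2)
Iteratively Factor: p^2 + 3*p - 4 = (p - 1)*(p + 4)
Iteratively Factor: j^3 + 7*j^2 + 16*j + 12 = (j + 3)*(j^2 + 4*j + 4) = (j + 2)*(j + 3)*(j + 2)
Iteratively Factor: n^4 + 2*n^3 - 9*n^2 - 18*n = (n - 3)*(n^3 + 5*n^2 + 6*n) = (n - 3)*(n + 2)*(n^2 + 3*n) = (n - 3)*(n + 2)*(n + 3)*(n)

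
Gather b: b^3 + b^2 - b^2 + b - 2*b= b^3 - b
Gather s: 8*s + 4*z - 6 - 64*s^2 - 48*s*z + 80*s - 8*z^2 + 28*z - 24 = -64*s^2 + s*(88 - 48*z) - 8*z^2 + 32*z - 30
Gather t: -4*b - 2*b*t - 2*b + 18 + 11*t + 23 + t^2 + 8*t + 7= -6*b + t^2 + t*(19 - 2*b) + 48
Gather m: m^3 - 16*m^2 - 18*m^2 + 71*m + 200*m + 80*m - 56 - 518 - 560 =m^3 - 34*m^2 + 351*m - 1134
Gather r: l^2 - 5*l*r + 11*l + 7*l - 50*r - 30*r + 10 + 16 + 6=l^2 + 18*l + r*(-5*l - 80) + 32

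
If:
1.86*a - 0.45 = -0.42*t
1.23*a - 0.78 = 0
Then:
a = 0.63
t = -1.74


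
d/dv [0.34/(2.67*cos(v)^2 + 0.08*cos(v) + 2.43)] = (1.8156*cos(v) + 0.0272)*sin(v)/(2.67*cos(v)^2 + 0.08*cos(v) + 2.43)^2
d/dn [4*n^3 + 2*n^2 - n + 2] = 12*n^2 + 4*n - 1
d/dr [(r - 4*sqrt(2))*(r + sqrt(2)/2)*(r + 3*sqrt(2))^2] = 4*r^3 + 15*sqrt(2)*r^2/2 - 56*r - 87*sqrt(2)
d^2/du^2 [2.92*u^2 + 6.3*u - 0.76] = 5.84000000000000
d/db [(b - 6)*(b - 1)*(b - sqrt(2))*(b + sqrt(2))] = 4*b^3 - 21*b^2 + 8*b + 14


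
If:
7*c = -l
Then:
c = -l/7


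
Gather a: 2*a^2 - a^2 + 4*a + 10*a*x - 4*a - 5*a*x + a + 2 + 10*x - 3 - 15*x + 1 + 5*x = a^2 + a*(5*x + 1)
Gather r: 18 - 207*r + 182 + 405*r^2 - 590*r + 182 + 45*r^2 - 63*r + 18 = 450*r^2 - 860*r + 400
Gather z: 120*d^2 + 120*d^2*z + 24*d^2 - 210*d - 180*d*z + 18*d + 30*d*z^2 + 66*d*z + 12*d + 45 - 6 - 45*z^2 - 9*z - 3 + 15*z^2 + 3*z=144*d^2 - 180*d + z^2*(30*d - 30) + z*(120*d^2 - 114*d - 6) + 36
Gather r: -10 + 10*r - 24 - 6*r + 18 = 4*r - 16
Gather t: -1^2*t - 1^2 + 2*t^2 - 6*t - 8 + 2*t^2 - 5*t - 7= 4*t^2 - 12*t - 16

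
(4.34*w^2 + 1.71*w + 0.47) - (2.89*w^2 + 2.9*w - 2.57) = 1.45*w^2 - 1.19*w + 3.04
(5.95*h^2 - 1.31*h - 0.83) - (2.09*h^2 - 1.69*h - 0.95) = 3.86*h^2 + 0.38*h + 0.12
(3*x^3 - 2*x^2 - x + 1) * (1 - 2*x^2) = -6*x^5 + 4*x^4 + 5*x^3 - 4*x^2 - x + 1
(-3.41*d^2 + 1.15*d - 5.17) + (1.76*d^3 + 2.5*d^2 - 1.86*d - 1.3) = 1.76*d^3 - 0.91*d^2 - 0.71*d - 6.47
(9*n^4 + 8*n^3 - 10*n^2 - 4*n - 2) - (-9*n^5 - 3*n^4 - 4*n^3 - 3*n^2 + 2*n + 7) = 9*n^5 + 12*n^4 + 12*n^3 - 7*n^2 - 6*n - 9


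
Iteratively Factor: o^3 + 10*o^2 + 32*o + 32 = (o + 4)*(o^2 + 6*o + 8) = (o + 2)*(o + 4)*(o + 4)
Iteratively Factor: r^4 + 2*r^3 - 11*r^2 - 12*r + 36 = (r + 3)*(r^3 - r^2 - 8*r + 12) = (r + 3)^2*(r^2 - 4*r + 4) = (r - 2)*(r + 3)^2*(r - 2)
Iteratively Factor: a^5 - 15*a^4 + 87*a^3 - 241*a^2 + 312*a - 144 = (a - 4)*(a^4 - 11*a^3 + 43*a^2 - 69*a + 36) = (a - 4)^2*(a^3 - 7*a^2 + 15*a - 9) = (a - 4)^2*(a - 3)*(a^2 - 4*a + 3) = (a - 4)^2*(a - 3)*(a - 1)*(a - 3)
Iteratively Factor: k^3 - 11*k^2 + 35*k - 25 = (k - 5)*(k^2 - 6*k + 5) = (k - 5)^2*(k - 1)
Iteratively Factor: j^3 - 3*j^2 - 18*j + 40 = (j + 4)*(j^2 - 7*j + 10) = (j - 2)*(j + 4)*(j - 5)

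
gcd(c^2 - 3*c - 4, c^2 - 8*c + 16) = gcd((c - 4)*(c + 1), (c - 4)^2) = c - 4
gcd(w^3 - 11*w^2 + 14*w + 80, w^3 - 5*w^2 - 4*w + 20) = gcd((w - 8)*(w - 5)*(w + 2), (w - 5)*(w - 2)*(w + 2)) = w^2 - 3*w - 10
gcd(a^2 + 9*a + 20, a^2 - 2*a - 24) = a + 4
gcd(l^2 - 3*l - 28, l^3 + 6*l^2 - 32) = l + 4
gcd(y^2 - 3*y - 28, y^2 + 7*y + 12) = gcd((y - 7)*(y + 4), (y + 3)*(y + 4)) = y + 4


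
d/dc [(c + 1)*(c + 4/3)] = 2*c + 7/3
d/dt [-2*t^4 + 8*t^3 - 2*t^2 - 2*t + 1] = -8*t^3 + 24*t^2 - 4*t - 2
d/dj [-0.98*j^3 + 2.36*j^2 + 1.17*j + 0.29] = -2.94*j^2 + 4.72*j + 1.17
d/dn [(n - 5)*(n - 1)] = 2*n - 6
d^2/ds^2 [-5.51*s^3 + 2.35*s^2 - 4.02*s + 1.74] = 4.7 - 33.06*s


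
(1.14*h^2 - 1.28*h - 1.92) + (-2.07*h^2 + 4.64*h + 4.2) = -0.93*h^2 + 3.36*h + 2.28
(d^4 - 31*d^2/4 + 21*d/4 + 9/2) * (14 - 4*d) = -4*d^5 + 14*d^4 + 31*d^3 - 259*d^2/2 + 111*d/2 + 63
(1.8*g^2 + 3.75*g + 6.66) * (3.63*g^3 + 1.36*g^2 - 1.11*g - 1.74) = 6.534*g^5 + 16.0605*g^4 + 27.2778*g^3 + 1.7631*g^2 - 13.9176*g - 11.5884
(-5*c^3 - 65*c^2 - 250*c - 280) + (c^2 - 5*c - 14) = -5*c^3 - 64*c^2 - 255*c - 294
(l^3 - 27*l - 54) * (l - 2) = l^4 - 2*l^3 - 27*l^2 + 108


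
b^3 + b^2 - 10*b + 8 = (b - 2)*(b - 1)*(b + 4)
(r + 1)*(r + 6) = r^2 + 7*r + 6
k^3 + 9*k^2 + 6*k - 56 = (k - 2)*(k + 4)*(k + 7)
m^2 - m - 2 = (m - 2)*(m + 1)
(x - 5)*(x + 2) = x^2 - 3*x - 10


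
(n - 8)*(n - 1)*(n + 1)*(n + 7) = n^4 - n^3 - 57*n^2 + n + 56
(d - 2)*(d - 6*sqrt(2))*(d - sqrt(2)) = d^3 - 7*sqrt(2)*d^2 - 2*d^2 + 12*d + 14*sqrt(2)*d - 24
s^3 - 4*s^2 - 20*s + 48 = (s - 6)*(s - 2)*(s + 4)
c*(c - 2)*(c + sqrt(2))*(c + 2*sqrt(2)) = c^4 - 2*c^3 + 3*sqrt(2)*c^3 - 6*sqrt(2)*c^2 + 4*c^2 - 8*c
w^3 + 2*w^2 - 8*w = w*(w - 2)*(w + 4)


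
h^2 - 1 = (h - 1)*(h + 1)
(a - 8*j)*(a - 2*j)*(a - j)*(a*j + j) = a^4*j - 11*a^3*j^2 + a^3*j + 26*a^2*j^3 - 11*a^2*j^2 - 16*a*j^4 + 26*a*j^3 - 16*j^4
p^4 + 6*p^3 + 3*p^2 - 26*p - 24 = (p - 2)*(p + 1)*(p + 3)*(p + 4)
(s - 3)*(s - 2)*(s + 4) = s^3 - s^2 - 14*s + 24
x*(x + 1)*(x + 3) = x^3 + 4*x^2 + 3*x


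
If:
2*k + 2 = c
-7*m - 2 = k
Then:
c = -14*m - 2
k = -7*m - 2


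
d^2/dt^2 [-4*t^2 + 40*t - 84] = -8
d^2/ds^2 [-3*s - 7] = 0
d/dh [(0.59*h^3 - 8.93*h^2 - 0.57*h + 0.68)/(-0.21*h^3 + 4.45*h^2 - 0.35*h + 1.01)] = (0.750200000000001*h^4 - 0.652400000000014*h^3 + 7.8781*h^2 - 24.0906*h - 0.3377)/(0.0441*h^6 - 1.869*h^5 + 19.9495*h^4 - 3.5392*h^3 + 9.1115*h^2 - 0.707*h + 1.0201)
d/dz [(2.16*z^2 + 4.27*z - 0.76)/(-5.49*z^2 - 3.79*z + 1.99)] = (15.2559*z^2 + 0.251999999999999*z + 5.6169)/(30.1401*z^4 + 41.6142*z^3 - 7.4861*z^2 - 15.0842*z + 3.9601)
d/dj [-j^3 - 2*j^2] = j*(-3*j - 4)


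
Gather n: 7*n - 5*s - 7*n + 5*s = 0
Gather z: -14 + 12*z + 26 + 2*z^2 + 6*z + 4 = 2*z^2 + 18*z + 16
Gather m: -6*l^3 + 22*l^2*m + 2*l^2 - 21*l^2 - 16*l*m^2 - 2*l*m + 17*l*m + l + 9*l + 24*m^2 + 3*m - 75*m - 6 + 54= -6*l^3 - 19*l^2 + 10*l + m^2*(24 - 16*l) + m*(22*l^2 + 15*l - 72) + 48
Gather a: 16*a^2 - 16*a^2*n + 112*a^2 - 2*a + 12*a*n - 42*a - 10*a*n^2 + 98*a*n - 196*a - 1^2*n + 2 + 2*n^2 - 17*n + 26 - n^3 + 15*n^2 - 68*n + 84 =a^2*(128 - 16*n) + a*(-10*n^2 + 110*n - 240) - n^3 + 17*n^2 - 86*n + 112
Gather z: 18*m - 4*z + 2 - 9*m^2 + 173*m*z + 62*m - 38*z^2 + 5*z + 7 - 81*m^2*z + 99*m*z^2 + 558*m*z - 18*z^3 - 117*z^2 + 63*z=-9*m^2 + 80*m - 18*z^3 + z^2*(99*m - 155) + z*(-81*m^2 + 731*m + 64) + 9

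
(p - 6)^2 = p^2 - 12*p + 36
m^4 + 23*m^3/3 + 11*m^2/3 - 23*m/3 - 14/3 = (m - 1)*(m + 2/3)*(m + 1)*(m + 7)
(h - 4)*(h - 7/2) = h^2 - 15*h/2 + 14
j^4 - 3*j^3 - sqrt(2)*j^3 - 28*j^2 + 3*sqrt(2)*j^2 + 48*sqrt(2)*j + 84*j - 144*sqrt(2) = (j - 3)*(j - 3*sqrt(2))*(j - 2*sqrt(2))*(j + 4*sqrt(2))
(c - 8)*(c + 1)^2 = c^3 - 6*c^2 - 15*c - 8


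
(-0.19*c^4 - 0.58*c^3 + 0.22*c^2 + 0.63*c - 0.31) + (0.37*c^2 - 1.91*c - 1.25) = -0.19*c^4 - 0.58*c^3 + 0.59*c^2 - 1.28*c - 1.56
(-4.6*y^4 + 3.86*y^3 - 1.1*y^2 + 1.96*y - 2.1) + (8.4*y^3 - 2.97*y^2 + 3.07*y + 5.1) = -4.6*y^4 + 12.26*y^3 - 4.07*y^2 + 5.03*y + 3.0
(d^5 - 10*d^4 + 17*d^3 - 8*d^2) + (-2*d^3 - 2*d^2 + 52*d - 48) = d^5 - 10*d^4 + 15*d^3 - 10*d^2 + 52*d - 48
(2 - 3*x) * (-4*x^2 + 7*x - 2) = 12*x^3 - 29*x^2 + 20*x - 4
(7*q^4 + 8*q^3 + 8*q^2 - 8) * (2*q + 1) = 14*q^5 + 23*q^4 + 24*q^3 + 8*q^2 - 16*q - 8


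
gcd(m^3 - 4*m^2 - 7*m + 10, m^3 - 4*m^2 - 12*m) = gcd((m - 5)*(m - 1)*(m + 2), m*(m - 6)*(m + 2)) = m + 2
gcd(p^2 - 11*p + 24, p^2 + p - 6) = 1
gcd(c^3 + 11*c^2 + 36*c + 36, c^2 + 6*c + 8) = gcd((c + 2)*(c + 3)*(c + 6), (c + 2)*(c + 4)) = c + 2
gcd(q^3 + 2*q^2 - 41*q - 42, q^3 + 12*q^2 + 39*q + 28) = q^2 + 8*q + 7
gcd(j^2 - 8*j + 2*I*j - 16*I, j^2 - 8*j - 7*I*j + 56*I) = j - 8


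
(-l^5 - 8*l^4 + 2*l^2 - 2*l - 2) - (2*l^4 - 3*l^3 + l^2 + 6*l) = -l^5 - 10*l^4 + 3*l^3 + l^2 - 8*l - 2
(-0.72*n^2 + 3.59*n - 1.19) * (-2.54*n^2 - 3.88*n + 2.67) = 1.8288*n^4 - 6.325*n^3 - 12.829*n^2 + 14.2025*n - 3.1773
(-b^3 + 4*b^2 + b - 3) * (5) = -5*b^3 + 20*b^2 + 5*b - 15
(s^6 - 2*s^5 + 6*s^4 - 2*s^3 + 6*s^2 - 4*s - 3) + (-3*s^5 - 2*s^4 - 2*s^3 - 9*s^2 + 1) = s^6 - 5*s^5 + 4*s^4 - 4*s^3 - 3*s^2 - 4*s - 2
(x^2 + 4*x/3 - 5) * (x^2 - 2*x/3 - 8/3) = x^4 + 2*x^3/3 - 77*x^2/9 - 2*x/9 + 40/3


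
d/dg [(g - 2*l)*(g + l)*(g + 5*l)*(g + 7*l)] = 4*g^3 + 33*g^2*l + 42*g*l^2 - 59*l^3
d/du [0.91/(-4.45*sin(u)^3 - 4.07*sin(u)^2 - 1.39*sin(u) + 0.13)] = (12.1485*sin(u)^2 + 7.4074*sin(u) + 1.2649)*cos(u)/(4.45*sin(u)^3 + 4.07*sin(u)^2 + 1.39*sin(u) - 0.13)^2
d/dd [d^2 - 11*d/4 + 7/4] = 2*d - 11/4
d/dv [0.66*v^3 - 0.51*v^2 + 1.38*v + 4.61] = 1.98*v^2 - 1.02*v + 1.38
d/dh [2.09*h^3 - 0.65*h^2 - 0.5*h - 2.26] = 6.27*h^2 - 1.3*h - 0.5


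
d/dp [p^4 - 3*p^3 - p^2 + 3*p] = 4*p^3 - 9*p^2 - 2*p + 3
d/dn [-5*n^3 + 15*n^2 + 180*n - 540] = -15*n^2 + 30*n + 180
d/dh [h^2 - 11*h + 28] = 2*h - 11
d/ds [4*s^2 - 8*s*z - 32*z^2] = 8*s - 8*z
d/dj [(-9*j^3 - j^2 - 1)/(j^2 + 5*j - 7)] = (-9*j^4 - 90*j^3 + 184*j^2 + 16*j + 5)/(j^4 + 10*j^3 + 11*j^2 - 70*j + 49)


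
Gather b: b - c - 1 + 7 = b - c + 6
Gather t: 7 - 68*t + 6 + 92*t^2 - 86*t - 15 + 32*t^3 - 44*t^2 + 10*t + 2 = 32*t^3 + 48*t^2 - 144*t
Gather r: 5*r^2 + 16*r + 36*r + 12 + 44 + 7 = 5*r^2 + 52*r + 63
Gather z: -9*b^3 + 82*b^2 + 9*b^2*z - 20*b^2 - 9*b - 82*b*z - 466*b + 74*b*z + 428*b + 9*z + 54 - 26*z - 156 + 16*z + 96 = -9*b^3 + 62*b^2 - 47*b + z*(9*b^2 - 8*b - 1) - 6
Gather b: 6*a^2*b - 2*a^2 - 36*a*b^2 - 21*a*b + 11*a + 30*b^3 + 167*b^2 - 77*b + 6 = -2*a^2 + 11*a + 30*b^3 + b^2*(167 - 36*a) + b*(6*a^2 - 21*a - 77) + 6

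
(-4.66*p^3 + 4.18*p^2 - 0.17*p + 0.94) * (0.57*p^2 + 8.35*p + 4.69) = -2.6562*p^5 - 36.5284*p^4 + 12.9507*p^3 + 18.7205*p^2 + 7.0517*p + 4.4086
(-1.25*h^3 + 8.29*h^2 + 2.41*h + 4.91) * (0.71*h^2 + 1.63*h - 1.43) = -0.8875*h^5 + 3.8484*h^4 + 17.0113*h^3 - 4.4403*h^2 + 4.557*h - 7.0213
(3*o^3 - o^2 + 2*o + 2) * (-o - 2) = -3*o^4 - 5*o^3 - 6*o - 4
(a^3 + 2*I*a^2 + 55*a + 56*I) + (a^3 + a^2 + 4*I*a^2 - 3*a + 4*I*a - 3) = 2*a^3 + a^2 + 6*I*a^2 + 52*a + 4*I*a - 3 + 56*I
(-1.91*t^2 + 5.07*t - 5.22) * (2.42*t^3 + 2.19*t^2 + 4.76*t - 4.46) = -4.6222*t^5 + 8.0865*t^4 - 10.6207*t^3 + 21.22*t^2 - 47.4594*t + 23.2812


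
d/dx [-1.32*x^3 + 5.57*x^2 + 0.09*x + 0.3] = -3.96*x^2 + 11.14*x + 0.09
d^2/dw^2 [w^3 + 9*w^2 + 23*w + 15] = 6*w + 18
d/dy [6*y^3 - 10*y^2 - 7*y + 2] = 18*y^2 - 20*y - 7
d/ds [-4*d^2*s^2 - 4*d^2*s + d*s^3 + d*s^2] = d*(-8*d*s - 4*d + 3*s^2 + 2*s)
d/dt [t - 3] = 1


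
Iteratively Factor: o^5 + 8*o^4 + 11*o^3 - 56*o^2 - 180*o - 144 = (o + 3)*(o^4 + 5*o^3 - 4*o^2 - 44*o - 48) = (o + 2)*(o + 3)*(o^3 + 3*o^2 - 10*o - 24) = (o + 2)*(o + 3)*(o + 4)*(o^2 - o - 6) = (o - 3)*(o + 2)*(o + 3)*(o + 4)*(o + 2)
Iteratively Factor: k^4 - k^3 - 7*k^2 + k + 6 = (k - 3)*(k^3 + 2*k^2 - k - 2) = (k - 3)*(k - 1)*(k^2 + 3*k + 2) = (k - 3)*(k - 1)*(k + 1)*(k + 2)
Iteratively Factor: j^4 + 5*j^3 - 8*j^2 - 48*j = (j + 4)*(j^3 + j^2 - 12*j) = j*(j + 4)*(j^2 + j - 12) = j*(j + 4)^2*(j - 3)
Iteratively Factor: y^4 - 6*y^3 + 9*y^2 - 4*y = (y - 1)*(y^3 - 5*y^2 + 4*y) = y*(y - 1)*(y^2 - 5*y + 4) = y*(y - 1)^2*(y - 4)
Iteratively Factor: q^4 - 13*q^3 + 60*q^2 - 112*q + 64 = (q - 1)*(q^3 - 12*q^2 + 48*q - 64) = (q - 4)*(q - 1)*(q^2 - 8*q + 16) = (q - 4)^2*(q - 1)*(q - 4)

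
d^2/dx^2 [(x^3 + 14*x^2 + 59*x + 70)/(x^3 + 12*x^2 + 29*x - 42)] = 4*(x^3 + 24*x^2 + 138*x + 278)/(x^6 + 15*x^5 + 57*x^4 - 55*x^3 - 342*x^2 + 540*x - 216)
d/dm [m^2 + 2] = 2*m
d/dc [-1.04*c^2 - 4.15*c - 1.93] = -2.08*c - 4.15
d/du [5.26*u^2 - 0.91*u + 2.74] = 10.52*u - 0.91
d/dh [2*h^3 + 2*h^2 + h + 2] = 6*h^2 + 4*h + 1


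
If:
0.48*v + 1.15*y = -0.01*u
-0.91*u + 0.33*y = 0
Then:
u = 0.362637362637363*y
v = -2.40338827838828*y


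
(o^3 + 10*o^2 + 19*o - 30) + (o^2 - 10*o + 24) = o^3 + 11*o^2 + 9*o - 6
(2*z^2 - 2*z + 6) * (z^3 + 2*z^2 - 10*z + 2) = 2*z^5 + 2*z^4 - 18*z^3 + 36*z^2 - 64*z + 12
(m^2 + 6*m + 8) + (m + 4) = m^2 + 7*m + 12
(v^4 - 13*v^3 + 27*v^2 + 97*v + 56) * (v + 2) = v^5 - 11*v^4 + v^3 + 151*v^2 + 250*v + 112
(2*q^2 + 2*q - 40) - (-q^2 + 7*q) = 3*q^2 - 5*q - 40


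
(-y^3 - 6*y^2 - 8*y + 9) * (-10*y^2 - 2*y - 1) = 10*y^5 + 62*y^4 + 93*y^3 - 68*y^2 - 10*y - 9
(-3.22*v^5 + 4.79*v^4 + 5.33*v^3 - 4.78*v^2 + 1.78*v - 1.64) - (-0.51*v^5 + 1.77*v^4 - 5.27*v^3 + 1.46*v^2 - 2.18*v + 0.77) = -2.71*v^5 + 3.02*v^4 + 10.6*v^3 - 6.24*v^2 + 3.96*v - 2.41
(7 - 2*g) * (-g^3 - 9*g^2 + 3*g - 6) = 2*g^4 + 11*g^3 - 69*g^2 + 33*g - 42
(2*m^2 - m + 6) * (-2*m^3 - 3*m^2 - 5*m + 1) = -4*m^5 - 4*m^4 - 19*m^3 - 11*m^2 - 31*m + 6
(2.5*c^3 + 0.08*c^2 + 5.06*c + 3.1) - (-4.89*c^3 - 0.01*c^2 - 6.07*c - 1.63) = 7.39*c^3 + 0.09*c^2 + 11.13*c + 4.73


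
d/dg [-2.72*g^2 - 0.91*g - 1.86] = -5.44*g - 0.91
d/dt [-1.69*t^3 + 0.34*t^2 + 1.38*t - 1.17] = -5.07*t^2 + 0.68*t + 1.38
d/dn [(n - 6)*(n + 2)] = 2*n - 4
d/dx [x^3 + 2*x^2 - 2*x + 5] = 3*x^2 + 4*x - 2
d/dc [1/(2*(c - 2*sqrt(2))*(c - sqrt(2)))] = (-c + 3*sqrt(2)/2)/(c^4 - 6*sqrt(2)*c^3 + 26*c^2 - 24*sqrt(2)*c + 16)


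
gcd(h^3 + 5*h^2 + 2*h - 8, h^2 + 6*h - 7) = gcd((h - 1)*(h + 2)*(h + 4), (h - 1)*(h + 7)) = h - 1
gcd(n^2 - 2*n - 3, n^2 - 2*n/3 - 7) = n - 3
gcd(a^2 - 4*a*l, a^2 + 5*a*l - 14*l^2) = 1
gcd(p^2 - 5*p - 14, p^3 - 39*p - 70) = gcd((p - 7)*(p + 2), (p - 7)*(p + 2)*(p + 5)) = p^2 - 5*p - 14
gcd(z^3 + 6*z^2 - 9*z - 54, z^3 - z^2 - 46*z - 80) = 1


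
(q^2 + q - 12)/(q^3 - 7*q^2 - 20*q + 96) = 1/(q - 8)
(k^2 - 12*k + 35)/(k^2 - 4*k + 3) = (k^2 - 12*k + 35)/(k^2 - 4*k + 3)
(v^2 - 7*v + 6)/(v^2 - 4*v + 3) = (v - 6)/(v - 3)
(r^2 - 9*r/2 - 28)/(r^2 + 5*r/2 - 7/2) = (r - 8)/(r - 1)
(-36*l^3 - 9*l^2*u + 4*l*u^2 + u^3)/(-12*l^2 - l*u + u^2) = (-12*l^2 + l*u + u^2)/(-4*l + u)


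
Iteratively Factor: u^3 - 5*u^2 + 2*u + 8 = (u - 2)*(u^2 - 3*u - 4) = (u - 2)*(u + 1)*(u - 4)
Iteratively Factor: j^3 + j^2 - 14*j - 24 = (j + 2)*(j^2 - j - 12) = (j - 4)*(j + 2)*(j + 3)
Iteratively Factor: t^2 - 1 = (t - 1)*(t + 1)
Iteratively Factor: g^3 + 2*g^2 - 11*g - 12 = (g + 4)*(g^2 - 2*g - 3) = (g - 3)*(g + 4)*(g + 1)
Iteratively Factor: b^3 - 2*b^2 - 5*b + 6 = (b - 3)*(b^2 + b - 2) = (b - 3)*(b - 1)*(b + 2)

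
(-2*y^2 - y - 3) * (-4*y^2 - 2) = 8*y^4 + 4*y^3 + 16*y^2 + 2*y + 6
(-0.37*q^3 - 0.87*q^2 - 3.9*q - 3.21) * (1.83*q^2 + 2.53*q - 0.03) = -0.6771*q^5 - 2.5282*q^4 - 9.327*q^3 - 15.7152*q^2 - 8.0043*q + 0.0963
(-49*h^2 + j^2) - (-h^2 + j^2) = -48*h^2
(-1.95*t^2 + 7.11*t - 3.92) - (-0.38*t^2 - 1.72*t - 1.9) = -1.57*t^2 + 8.83*t - 2.02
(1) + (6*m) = 6*m + 1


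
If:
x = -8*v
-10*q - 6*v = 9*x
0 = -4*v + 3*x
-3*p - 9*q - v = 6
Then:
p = -2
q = 0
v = 0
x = 0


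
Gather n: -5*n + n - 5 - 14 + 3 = -4*n - 16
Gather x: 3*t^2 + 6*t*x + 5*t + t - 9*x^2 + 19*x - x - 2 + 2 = 3*t^2 + 6*t - 9*x^2 + x*(6*t + 18)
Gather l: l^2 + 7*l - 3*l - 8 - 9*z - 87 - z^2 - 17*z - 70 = l^2 + 4*l - z^2 - 26*z - 165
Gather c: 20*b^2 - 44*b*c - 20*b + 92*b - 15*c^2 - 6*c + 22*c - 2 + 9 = 20*b^2 + 72*b - 15*c^2 + c*(16 - 44*b) + 7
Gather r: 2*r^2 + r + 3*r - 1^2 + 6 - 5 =2*r^2 + 4*r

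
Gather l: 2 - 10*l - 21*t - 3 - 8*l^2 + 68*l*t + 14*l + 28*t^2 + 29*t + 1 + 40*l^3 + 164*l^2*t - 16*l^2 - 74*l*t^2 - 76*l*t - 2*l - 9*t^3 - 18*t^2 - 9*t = 40*l^3 + l^2*(164*t - 24) + l*(-74*t^2 - 8*t + 2) - 9*t^3 + 10*t^2 - t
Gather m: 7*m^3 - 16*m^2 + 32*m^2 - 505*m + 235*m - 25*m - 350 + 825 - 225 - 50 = 7*m^3 + 16*m^2 - 295*m + 200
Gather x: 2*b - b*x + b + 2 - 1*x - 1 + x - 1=-b*x + 3*b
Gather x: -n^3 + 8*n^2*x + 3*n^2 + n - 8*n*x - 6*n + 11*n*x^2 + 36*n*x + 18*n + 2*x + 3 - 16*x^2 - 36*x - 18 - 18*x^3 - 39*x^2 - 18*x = -n^3 + 3*n^2 + 13*n - 18*x^3 + x^2*(11*n - 55) + x*(8*n^2 + 28*n - 52) - 15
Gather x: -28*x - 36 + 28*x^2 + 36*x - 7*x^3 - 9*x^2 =-7*x^3 + 19*x^2 + 8*x - 36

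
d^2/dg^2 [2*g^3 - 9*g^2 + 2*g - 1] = 12*g - 18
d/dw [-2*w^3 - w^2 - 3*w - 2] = -6*w^2 - 2*w - 3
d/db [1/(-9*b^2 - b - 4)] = (18*b + 1)/(9*b^2 + b + 4)^2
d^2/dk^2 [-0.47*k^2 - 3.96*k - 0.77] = -0.940000000000000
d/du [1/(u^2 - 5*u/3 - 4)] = 3*(5 - 6*u)/(-3*u^2 + 5*u + 12)^2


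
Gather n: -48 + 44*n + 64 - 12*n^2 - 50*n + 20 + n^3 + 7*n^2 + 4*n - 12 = n^3 - 5*n^2 - 2*n + 24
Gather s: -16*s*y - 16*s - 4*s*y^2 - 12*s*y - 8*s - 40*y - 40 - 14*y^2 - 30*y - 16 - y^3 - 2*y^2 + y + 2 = s*(-4*y^2 - 28*y - 24) - y^3 - 16*y^2 - 69*y - 54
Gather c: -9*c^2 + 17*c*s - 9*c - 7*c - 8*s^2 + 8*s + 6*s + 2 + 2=-9*c^2 + c*(17*s - 16) - 8*s^2 + 14*s + 4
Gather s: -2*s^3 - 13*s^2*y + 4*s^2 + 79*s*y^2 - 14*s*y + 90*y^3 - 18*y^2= -2*s^3 + s^2*(4 - 13*y) + s*(79*y^2 - 14*y) + 90*y^3 - 18*y^2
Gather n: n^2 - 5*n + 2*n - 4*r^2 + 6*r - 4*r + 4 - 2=n^2 - 3*n - 4*r^2 + 2*r + 2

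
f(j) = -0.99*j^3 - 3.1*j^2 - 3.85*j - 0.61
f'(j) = -2.97*j^2 - 6.2*j - 3.85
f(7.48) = -617.18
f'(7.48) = -216.40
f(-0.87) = 1.05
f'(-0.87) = -0.70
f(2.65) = -51.01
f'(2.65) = -41.14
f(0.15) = -1.26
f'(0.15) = -4.85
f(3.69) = -106.77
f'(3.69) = -67.17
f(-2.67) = 6.41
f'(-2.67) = -8.47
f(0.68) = -4.97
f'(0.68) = -9.44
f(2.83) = -58.77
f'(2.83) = -45.18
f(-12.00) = 1309.91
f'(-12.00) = -357.13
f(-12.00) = 1309.91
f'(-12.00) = -357.13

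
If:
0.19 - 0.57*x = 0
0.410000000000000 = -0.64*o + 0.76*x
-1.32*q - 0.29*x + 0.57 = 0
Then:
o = -0.24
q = 0.36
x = 0.33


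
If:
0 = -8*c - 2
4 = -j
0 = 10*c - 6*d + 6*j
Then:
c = -1/4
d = -53/12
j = -4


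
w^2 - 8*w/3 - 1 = (w - 3)*(w + 1/3)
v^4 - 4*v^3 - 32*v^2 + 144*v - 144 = (v - 6)*(v - 2)^2*(v + 6)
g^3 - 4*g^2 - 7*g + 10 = (g - 5)*(g - 1)*(g + 2)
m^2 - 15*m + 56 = (m - 8)*(m - 7)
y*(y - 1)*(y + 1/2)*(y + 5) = y^4 + 9*y^3/2 - 3*y^2 - 5*y/2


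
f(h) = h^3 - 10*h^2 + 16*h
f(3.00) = -15.00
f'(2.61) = -15.76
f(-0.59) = -13.13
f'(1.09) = -2.24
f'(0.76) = 2.53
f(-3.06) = -171.25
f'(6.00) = 4.00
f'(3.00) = -17.00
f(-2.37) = -107.40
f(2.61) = -8.58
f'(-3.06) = 105.29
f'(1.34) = -5.41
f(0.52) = 5.76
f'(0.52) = 6.41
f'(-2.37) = 80.25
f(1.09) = 6.85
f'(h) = 3*h^2 - 20*h + 16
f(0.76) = 6.82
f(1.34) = 5.89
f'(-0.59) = 28.84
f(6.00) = -48.00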